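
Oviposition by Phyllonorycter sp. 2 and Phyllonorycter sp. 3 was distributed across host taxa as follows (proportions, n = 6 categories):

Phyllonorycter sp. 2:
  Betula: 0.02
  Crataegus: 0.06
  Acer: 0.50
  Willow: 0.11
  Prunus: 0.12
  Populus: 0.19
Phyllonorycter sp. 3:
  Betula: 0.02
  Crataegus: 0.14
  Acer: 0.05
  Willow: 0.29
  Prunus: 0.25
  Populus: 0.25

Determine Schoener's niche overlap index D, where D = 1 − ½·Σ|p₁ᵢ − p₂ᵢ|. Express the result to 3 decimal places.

Σ|p₁ᵢ − p₂ᵢ| = 0.00 + 0.08 + 0.45 + 0.18 + 0.13 + 0.06 = 0.90
D = 1 − ½ × 0.90 = 1 − 0.450 = 0.55000

0.550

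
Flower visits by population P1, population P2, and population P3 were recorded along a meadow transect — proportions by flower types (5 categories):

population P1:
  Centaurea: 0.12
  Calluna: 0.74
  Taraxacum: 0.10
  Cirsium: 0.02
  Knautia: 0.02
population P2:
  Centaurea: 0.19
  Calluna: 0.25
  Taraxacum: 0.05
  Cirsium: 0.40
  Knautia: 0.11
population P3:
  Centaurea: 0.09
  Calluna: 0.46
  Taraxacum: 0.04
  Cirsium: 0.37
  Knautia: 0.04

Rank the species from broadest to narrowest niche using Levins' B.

population P2 > population P3 > population P1

Σp_P1ᵢ² = 0.12² + 0.74² + 0.10² + 0.02² + 0.02² = 0.0144 + 0.5476 + 0.0100 + 0.0004 + 0.0004 = 0.5728
B_P1 = 1 / 0.5728 = 1.7458
Σp_P2ᵢ² = 0.19² + 0.25² + 0.05² + 0.40² + 0.11² = 0.0361 + 0.0625 + 0.0025 + 0.1600 + 0.0121 = 0.2732
B_P2 = 1 / 0.2732 = 3.6603
Σp_P3ᵢ² = 0.09² + 0.46² + 0.04² + 0.37² + 0.04² = 0.0081 + 0.2116 + 0.0016 + 0.1369 + 0.0016 = 0.3598
B_P3 = 1 / 0.3598 = 2.7793
Ranking by B (broadest → narrowest): population P2 (3.66) > population P3 (2.78) > population P1 (1.75)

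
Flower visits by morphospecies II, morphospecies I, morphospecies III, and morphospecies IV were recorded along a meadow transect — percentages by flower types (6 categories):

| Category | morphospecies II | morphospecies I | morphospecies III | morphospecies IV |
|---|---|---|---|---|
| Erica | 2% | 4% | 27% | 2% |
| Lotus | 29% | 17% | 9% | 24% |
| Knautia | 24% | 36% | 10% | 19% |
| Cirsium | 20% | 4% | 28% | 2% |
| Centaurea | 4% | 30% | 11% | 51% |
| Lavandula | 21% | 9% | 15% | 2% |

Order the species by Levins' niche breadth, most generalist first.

Convert percentages to proportions (divide by 100).
Σp_IIᵢ² = 0.02² + 0.29² + 0.24² + 0.20² + 0.04² + 0.21² = 0.0004 + 0.0841 + 0.0576 + 0.0400 + 0.0016 + 0.0441 = 0.2278
B_II = 1 / 0.2278 = 4.3898
Σp_Iᵢ² = 0.04² + 0.17² + 0.36² + 0.04² + 0.30² + 0.09² = 0.0016 + 0.0289 + 0.1296 + 0.0016 + 0.0900 + 0.0081 = 0.2598
B_I = 1 / 0.2598 = 3.8491
Σp_IIIᵢ² = 0.27² + 0.09² + 0.10² + 0.28² + 0.11² + 0.15² = 0.0729 + 0.0081 + 0.0100 + 0.0784 + 0.0121 + 0.0225 = 0.2040
B_III = 1 / 0.2040 = 4.9020
Σp_IVᵢ² = 0.02² + 0.24² + 0.19² + 0.02² + 0.51² + 0.02² = 0.0004 + 0.0576 + 0.0361 + 0.0004 + 0.2601 + 0.0004 = 0.3550
B_IV = 1 / 0.3550 = 2.8169
Ranking by B (broadest → narrowest): morphospecies III (4.90) > morphospecies II (4.39) > morphospecies I (3.85) > morphospecies IV (2.82)

morphospecies III > morphospecies II > morphospecies I > morphospecies IV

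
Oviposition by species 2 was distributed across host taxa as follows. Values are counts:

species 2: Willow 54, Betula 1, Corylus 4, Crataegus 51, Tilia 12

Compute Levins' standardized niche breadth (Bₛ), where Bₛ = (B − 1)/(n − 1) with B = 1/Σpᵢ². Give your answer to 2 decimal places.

0.41

Proportions for species 2 (n=122): 54/122=0.4426, 1/122=0.0082, 4/122=0.0328, 51/122=0.4180, 12/122=0.0984
Σpᵢ² = 0.4426² + 0.0082² + 0.0328² + 0.4180² + 0.0984² = 0.195895 + 0.000067 + 0.001076 + 0.174724 + 0.009683 = 0.381445
B = 1 / 0.381445 = 2.6216
Bₛ = (B − 1)/(n − 1) = (2.6216 − 1)/(5 − 1) = 1.6216/4 = 0.4054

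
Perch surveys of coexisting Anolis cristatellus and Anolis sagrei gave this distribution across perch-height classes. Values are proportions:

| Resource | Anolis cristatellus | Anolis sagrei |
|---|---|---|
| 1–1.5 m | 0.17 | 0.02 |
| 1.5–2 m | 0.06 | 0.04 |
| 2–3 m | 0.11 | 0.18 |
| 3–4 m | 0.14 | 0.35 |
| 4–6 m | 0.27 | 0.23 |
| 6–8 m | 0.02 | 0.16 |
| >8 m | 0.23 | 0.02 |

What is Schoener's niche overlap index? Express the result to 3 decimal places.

0.580

Σ|p₁ᵢ − p₂ᵢ| = 0.15 + 0.02 + 0.07 + 0.21 + 0.04 + 0.14 + 0.21 = 0.84
D = 1 − ½ × 0.84 = 1 − 0.420 = 0.58000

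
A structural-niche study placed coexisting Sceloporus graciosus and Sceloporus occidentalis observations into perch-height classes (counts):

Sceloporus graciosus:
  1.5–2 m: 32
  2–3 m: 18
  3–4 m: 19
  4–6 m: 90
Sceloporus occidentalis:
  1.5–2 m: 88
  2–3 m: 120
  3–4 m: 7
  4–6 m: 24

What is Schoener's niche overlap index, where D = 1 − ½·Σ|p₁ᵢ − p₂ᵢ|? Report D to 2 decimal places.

0.44

Proportions for Sceloporus graciosus (n=159): 32/159=0.2013, 18/159=0.1132, 19/159=0.1195, 90/159=0.5660
Proportions for Sceloporus occidentalis (n=239): 88/239=0.3682, 120/239=0.5021, 7/239=0.0293, 24/239=0.1004
Σ|p₁ᵢ − p₂ᵢ| = 0.1669 + 0.3889 + 0.0902 + 0.4656 = 1.1116
D = 1 − ½ × 1.1116 = 1 − 0.55580 = 0.44420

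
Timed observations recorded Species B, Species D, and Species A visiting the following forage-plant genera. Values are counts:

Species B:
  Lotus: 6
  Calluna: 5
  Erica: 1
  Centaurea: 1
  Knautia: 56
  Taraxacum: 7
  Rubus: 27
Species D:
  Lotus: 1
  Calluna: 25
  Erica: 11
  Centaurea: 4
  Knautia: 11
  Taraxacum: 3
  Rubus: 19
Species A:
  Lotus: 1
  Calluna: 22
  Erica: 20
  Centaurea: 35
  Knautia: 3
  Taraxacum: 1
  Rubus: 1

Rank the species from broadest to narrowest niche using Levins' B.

Proportions for Species B (n=103): 6/103=0.0583, 5/103=0.0485, 1/103=0.0097, 1/103=0.0097, 56/103=0.5437, 7/103=0.0680, 27/103=0.2621
Proportions for Species D (n=74): 1/74=0.0135, 25/74=0.3378, 11/74=0.1486, 4/74=0.0541, 11/74=0.1486, 3/74=0.0405, 19/74=0.2568
Proportions for Species A (n=83): 1/83=0.0120, 22/83=0.2651, 20/83=0.2410, 35/83=0.4217, 3/83=0.0361, 1/83=0.0120, 1/83=0.0120
Σp_Bᵢ² = 0.0583² + 0.0485² + 0.0097² + 0.0097² + 0.5437² + 0.0680² + 0.2621² = 0.003399 + 0.002352 + 0.000094 + 0.000094 + 0.295610 + 0.004624 + 0.068696 = 0.374869
B_B = 1 / 0.374869 = 2.6676
Σp_Dᵢ² = 0.0135² + 0.3378² + 0.1486² + 0.0541² + 0.1486² + 0.0405² + 0.2568² = 0.000182 + 0.114109 + 0.022082 + 0.002927 + 0.022082 + 0.001640 + 0.065946 = 0.228968
B_D = 1 / 0.228968 = 4.3674
Σp_Aᵢ² = 0.0120² + 0.2651² + 0.2410² + 0.4217² + 0.0361² + 0.0120² + 0.0120² = 0.000144 + 0.070278 + 0.058081 + 0.177831 + 0.001303 + 0.000144 + 0.000144 = 0.307925
B_A = 1 / 0.307925 = 3.2475
Ranking by B (broadest → narrowest): Species D (4.37) > Species A (3.25) > Species B (2.67)

Species D > Species A > Species B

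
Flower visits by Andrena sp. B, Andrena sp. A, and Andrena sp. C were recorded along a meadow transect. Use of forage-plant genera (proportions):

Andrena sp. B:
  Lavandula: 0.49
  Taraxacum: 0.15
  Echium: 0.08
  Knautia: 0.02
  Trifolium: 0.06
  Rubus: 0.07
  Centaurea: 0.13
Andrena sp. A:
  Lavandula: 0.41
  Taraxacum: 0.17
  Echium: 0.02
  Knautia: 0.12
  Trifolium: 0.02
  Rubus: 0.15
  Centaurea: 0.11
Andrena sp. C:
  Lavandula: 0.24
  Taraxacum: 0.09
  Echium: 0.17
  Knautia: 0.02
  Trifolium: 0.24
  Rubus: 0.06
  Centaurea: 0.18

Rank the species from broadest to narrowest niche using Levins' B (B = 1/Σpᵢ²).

Andrena sp. C > Andrena sp. A > Andrena sp. B

Σp_Bᵢ² = 0.49² + 0.15² + 0.08² + 0.02² + 0.06² + 0.07² + 0.13² = 0.2401 + 0.0225 + 0.0064 + 0.0004 + 0.0036 + 0.0049 + 0.0169 = 0.2948
B_B = 1 / 0.2948 = 3.3921
Σp_Aᵢ² = 0.41² + 0.17² + 0.02² + 0.12² + 0.02² + 0.15² + 0.11² = 0.1681 + 0.0289 + 0.0004 + 0.0144 + 0.0004 + 0.0225 + 0.0121 = 0.2468
B_A = 1 / 0.2468 = 4.0519
Σp_Cᵢ² = 0.24² + 0.09² + 0.17² + 0.02² + 0.24² + 0.06² + 0.18² = 0.0576 + 0.0081 + 0.0289 + 0.0004 + 0.0576 + 0.0036 + 0.0324 = 0.1886
B_C = 1 / 0.1886 = 5.3022
Ranking by B (broadest → narrowest): Andrena sp. C (5.30) > Andrena sp. A (4.05) > Andrena sp. B (3.39)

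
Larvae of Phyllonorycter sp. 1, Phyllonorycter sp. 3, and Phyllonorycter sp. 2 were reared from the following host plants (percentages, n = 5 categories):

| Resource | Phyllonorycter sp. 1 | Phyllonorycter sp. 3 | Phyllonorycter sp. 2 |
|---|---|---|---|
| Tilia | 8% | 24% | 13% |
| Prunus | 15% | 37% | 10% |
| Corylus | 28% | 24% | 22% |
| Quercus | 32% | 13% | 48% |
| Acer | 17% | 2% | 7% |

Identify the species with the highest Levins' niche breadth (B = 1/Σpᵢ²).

Phyllonorycter sp. 1

Convert percentages to proportions (divide by 100).
Σp_1ᵢ² = 0.08² + 0.15² + 0.28² + 0.32² + 0.17² = 0.0064 + 0.0225 + 0.0784 + 0.1024 + 0.0289 = 0.2386
B_1 = 1 / 0.2386 = 4.1911
Σp_3ᵢ² = 0.24² + 0.37² + 0.24² + 0.13² + 0.02² = 0.0576 + 0.1369 + 0.0576 + 0.0169 + 0.0004 = 0.2694
B_3 = 1 / 0.2694 = 3.7120
Σp_2ᵢ² = 0.13² + 0.10² + 0.22² + 0.48² + 0.07² = 0.0169 + 0.0100 + 0.0484 + 0.2304 + 0.0049 = 0.3106
B_2 = 1 / 0.3106 = 3.2196
Highest B → broadest niche (most generalist): Phyllonorycter sp. 1 (B = 4.19).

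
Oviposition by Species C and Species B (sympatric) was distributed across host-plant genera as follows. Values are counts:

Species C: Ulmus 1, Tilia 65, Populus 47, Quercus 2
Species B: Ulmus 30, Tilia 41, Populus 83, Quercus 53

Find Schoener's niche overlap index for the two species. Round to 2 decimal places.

Proportions for Species C (n=115): 1/115=0.0087, 65/115=0.5652, 47/115=0.4087, 2/115=0.0174
Proportions for Species B (n=207): 30/207=0.1449, 41/207=0.1981, 83/207=0.4010, 53/207=0.2560
Σ|p₁ᵢ − p₂ᵢ| = 0.1362 + 0.3671 + 0.0077 + 0.2386 = 0.7496
D = 1 − ½ × 0.7496 = 1 − 0.37480 = 0.62520

0.63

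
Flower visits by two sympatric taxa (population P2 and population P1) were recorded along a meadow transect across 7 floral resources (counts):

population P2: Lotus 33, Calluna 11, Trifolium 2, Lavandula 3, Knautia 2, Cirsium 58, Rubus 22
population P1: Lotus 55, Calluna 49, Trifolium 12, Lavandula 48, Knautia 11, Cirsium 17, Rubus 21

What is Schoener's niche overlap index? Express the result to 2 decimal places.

Proportions for population P2 (n=131): 33/131=0.2519, 11/131=0.0840, 2/131=0.0153, 3/131=0.0229, 2/131=0.0153, 58/131=0.4427, 22/131=0.1679
Proportions for population P1 (n=213): 55/213=0.2582, 49/213=0.2300, 12/213=0.0563, 48/213=0.2254, 11/213=0.0516, 17/213=0.0798, 21/213=0.0986
Σ|p₁ᵢ − p₂ᵢ| = 0.0063 + 0.1460 + 0.0410 + 0.2025 + 0.0363 + 0.3629 + 0.0693 = 0.8643
D = 1 − ½ × 0.8643 = 1 − 0.43215 = 0.56785

0.57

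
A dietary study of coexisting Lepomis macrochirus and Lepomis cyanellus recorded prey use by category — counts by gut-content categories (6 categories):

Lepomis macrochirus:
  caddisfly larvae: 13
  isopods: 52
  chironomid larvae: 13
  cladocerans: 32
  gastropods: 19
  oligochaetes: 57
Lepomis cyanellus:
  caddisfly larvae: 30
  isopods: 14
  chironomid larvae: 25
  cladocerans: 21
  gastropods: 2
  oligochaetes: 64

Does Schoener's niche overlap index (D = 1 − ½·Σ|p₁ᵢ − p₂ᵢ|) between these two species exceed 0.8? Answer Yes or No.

No

Proportions for Lepomis macrochirus (n=186): 13/186=0.0699, 52/186=0.2796, 13/186=0.0699, 32/186=0.1720, 19/186=0.1022, 57/186=0.3065
Proportions for Lepomis cyanellus (n=156): 30/156=0.1923, 14/156=0.0897, 25/156=0.1603, 21/156=0.1346, 2/156=0.0128, 64/156=0.4103
Σ|p₁ᵢ − p₂ᵢ| = 0.1224 + 0.1899 + 0.0904 + 0.0374 + 0.0894 + 0.1038 = 0.6333
D = 1 − ½ × 0.6333 = 1 − 0.31665 = 0.68335
D = 0.68335 < 0.8 → No.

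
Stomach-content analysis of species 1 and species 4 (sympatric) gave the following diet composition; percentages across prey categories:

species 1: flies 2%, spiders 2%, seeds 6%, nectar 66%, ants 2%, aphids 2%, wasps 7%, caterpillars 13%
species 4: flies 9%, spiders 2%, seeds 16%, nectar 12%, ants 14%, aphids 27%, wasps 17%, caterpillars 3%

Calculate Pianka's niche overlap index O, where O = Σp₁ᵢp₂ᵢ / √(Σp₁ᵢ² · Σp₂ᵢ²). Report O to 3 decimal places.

Convert percentages to proportions (divide by 100).
Σ p₁ᵢp₂ᵢ = 0.0018 + 0.0004 + 0.0096 + 0.0792 + 0.0028 + 0.0054 + 0.0119 + 0.0039 = 0.1150
Σp_1ᵢ² = 0.02² + 0.02² + 0.06² + 0.66² + 0.02² + 0.02² + 0.07² + 0.13² = 0.0004 + 0.0004 + 0.0036 + 0.4356 + 0.0004 + 0.0004 + 0.0049 + 0.0169 = 0.4626
Σp_2ᵢ² = 0.09² + 0.02² + 0.16² + 0.12² + 0.14² + 0.27² + 0.17² + 0.03² = 0.0081 + 0.0004 + 0.0256 + 0.0144 + 0.0196 + 0.0729 + 0.0289 + 0.0009 = 0.1708
O = 0.1150 / √(0.4626 × 0.1708) = 0.1150 / 0.281091 = 0.40912

0.409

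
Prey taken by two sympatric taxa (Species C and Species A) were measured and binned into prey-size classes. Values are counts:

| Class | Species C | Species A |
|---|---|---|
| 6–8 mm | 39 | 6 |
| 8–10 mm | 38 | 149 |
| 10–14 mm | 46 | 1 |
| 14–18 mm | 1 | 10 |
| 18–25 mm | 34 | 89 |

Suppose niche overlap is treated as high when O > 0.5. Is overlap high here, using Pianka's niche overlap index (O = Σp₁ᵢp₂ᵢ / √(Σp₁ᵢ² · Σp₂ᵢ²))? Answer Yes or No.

Proportions for Species C (n=158): 39/158=0.2468, 38/158=0.2405, 46/158=0.2911, 1/158=0.0063, 34/158=0.2152
Proportions for Species A (n=255): 6/255=0.0235, 149/255=0.5843, 1/255=0.0039, 10/255=0.0392, 89/255=0.3490
Σ p₁ᵢp₂ᵢ = 0.005800 + 0.140524 + 0.001135 + 0.000247 + 0.075105 = 0.222811
Σp_1ᵢ² = 0.2468² + 0.2405² + 0.2911² + 0.0063² + 0.2152² = 0.060910 + 0.057840 + 0.084739 + 0.000040 + 0.046311 = 0.249840
Σp_2ᵢ² = 0.0235² + 0.5843² + 0.0039² + 0.0392² + 0.3490² = 0.000552 + 0.341406 + 0.000015 + 0.001537 + 0.121801 = 0.465311
O = 0.222811 / √(0.249840 × 0.465311) = 0.222811 / 0.3409594 = 0.6535
O = 0.6535 > 0.5 → Yes.

Yes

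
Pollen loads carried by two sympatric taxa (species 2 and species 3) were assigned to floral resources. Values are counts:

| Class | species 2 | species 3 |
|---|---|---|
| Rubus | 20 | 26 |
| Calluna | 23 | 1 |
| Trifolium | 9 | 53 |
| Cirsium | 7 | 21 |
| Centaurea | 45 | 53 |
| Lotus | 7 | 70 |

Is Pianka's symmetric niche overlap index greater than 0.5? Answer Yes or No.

Yes

Proportions for species 2 (n=111): 20/111=0.1802, 23/111=0.2072, 9/111=0.0811, 7/111=0.0631, 45/111=0.4054, 7/111=0.0631
Proportions for species 3 (n=224): 26/224=0.1161, 1/224=0.0045, 53/224=0.2366, 21/224=0.0938, 53/224=0.2366, 70/224=0.3125
Σ p₁ᵢp₂ᵢ = 0.020921 + 0.000932 + 0.019188 + 0.005919 + 0.095918 + 0.019719 = 0.162597
Σp_1ᵢ² = 0.1802² + 0.2072² + 0.0811² + 0.0631² + 0.4054² + 0.0631² = 0.032472 + 0.042932 + 0.006577 + 0.003982 + 0.164349 + 0.003982 = 0.254294
Σp_2ᵢ² = 0.1161² + 0.0045² + 0.2366² + 0.0938² + 0.2366² + 0.3125² = 0.013479 + 0.000020 + 0.055980 + 0.008798 + 0.055980 + 0.097656 = 0.231913
O = 0.162597 / √(0.254294 × 0.231913) = 0.162597 / 0.2428458 = 0.6695
O = 0.6695 > 0.5 → Yes.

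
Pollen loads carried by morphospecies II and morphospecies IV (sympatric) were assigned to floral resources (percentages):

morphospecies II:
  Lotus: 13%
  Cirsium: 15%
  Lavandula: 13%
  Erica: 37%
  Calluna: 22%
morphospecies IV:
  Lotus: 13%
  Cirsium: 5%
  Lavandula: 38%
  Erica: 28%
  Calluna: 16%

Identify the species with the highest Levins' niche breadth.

Convert percentages to proportions (divide by 100).
Σp_IIᵢ² = 0.13² + 0.15² + 0.13² + 0.37² + 0.22² = 0.0169 + 0.0225 + 0.0169 + 0.1369 + 0.0484 = 0.2416
B_II = 1 / 0.2416 = 4.1391
Σp_IVᵢ² = 0.13² + 0.05² + 0.38² + 0.28² + 0.16² = 0.0169 + 0.0025 + 0.1444 + 0.0784 + 0.0256 = 0.2678
B_IV = 1 / 0.2678 = 3.7341
Highest B → broadest niche (most generalist): morphospecies II (B = 4.14).

morphospecies II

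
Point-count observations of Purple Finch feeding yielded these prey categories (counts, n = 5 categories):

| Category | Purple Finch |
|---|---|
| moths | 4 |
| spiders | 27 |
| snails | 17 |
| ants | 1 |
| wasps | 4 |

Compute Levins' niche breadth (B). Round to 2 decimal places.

2.67

Proportions for Purple Finch (n=53): 4/53=0.0755, 27/53=0.5094, 17/53=0.3208, 1/53=0.0189, 4/53=0.0755
Σpᵢ² = 0.0755² + 0.5094² + 0.3208² + 0.0189² + 0.0755² = 0.005700 + 0.259488 + 0.102913 + 0.000357 + 0.005700 = 0.374158
B = 1 / 0.374158 = 2.6727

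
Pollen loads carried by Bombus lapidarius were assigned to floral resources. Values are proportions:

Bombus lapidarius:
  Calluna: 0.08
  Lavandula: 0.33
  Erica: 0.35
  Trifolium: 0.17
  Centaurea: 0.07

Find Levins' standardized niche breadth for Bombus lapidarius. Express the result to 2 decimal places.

0.67

Σpᵢ² = 0.08² + 0.33² + 0.35² + 0.17² + 0.07² = 0.0064 + 0.1089 + 0.1225 + 0.0289 + 0.0049 = 0.2716
B = 1 / 0.2716 = 3.6819
Bₛ = (B − 1)/(n − 1) = (3.6819 − 1)/(5 − 1) = 2.6819/4 = 0.6705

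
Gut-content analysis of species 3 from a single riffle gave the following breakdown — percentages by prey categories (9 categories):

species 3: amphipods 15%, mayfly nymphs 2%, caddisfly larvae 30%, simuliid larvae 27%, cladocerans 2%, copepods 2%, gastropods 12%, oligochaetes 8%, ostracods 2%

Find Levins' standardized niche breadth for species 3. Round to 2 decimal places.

Convert percentages to proportions (divide by 100).
Σpᵢ² = 0.15² + 0.02² + 0.30² + 0.27² + 0.02² + 0.02² + 0.12² + 0.08² + 0.02² = 0.0225 + 0.0004 + 0.0900 + 0.0729 + 0.0004 + 0.0004 + 0.0144 + 0.0064 + 0.0004 = 0.2078
B = 1 / 0.2078 = 4.8123
Bₛ = (B − 1)/(n − 1) = (4.8123 − 1)/(9 − 1) = 3.8123/8 = 0.4765

0.48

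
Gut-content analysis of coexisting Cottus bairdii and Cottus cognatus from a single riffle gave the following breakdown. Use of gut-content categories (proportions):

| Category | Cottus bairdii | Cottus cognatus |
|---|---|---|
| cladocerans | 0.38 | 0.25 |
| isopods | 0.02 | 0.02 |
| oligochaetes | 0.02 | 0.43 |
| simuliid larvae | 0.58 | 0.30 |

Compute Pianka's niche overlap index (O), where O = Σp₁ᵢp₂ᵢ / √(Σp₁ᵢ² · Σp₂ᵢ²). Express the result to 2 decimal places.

0.69

Σ p₁ᵢp₂ᵢ = 0.0950 + 0.0004 + 0.0086 + 0.1740 = 0.2780
Σp_1ᵢ² = 0.38² + 0.02² + 0.02² + 0.58² = 0.1444 + 0.0004 + 0.0004 + 0.3364 = 0.4816
Σp_2ᵢ² = 0.25² + 0.02² + 0.43² + 0.30² = 0.0625 + 0.0004 + 0.1849 + 0.0900 = 0.3378
O = 0.2780 / √(0.4816 × 0.3378) = 0.2780 / 0.40334 = 0.6892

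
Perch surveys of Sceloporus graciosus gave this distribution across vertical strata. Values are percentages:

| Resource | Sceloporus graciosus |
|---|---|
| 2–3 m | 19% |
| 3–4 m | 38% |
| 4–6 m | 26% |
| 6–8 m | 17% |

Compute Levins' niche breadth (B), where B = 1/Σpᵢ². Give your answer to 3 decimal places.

Convert percentages to proportions (divide by 100).
Σpᵢ² = 0.19² + 0.38² + 0.26² + 0.17² = 0.0361 + 0.1444 + 0.0676 + 0.0289 = 0.2770
B = 1 / 0.2770 = 3.61011

3.610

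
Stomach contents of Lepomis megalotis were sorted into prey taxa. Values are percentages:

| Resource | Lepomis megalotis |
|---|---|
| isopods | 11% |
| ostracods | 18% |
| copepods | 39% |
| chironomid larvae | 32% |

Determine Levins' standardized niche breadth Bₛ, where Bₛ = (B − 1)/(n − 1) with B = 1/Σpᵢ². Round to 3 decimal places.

Convert percentages to proportions (divide by 100).
Σpᵢ² = 0.11² + 0.18² + 0.39² + 0.32² = 0.0121 + 0.0324 + 0.1521 + 0.1024 = 0.2990
B = 1 / 0.2990 = 3.34448
Bₛ = (B − 1)/(n − 1) = (3.34448 − 1)/(4 − 1) = 2.34448/3 = 0.78149

0.781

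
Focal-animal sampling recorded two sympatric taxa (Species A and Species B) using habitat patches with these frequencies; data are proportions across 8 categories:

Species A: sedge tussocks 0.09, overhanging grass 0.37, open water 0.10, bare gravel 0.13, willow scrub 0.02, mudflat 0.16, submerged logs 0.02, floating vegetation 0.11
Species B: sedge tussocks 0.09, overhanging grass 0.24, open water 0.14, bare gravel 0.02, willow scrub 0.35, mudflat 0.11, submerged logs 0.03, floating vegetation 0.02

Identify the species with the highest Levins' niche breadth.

Σp_Aᵢ² = 0.09² + 0.37² + 0.10² + 0.13² + 0.02² + 0.16² + 0.02² + 0.11² = 0.0081 + 0.1369 + 0.0100 + 0.0169 + 0.0004 + 0.0256 + 0.0004 + 0.0121 = 0.2104
B_A = 1 / 0.2104 = 4.7529
Σp_Bᵢ² = 0.09² + 0.24² + 0.14² + 0.02² + 0.35² + 0.11² + 0.03² + 0.02² = 0.0081 + 0.0576 + 0.0196 + 0.0004 + 0.1225 + 0.0121 + 0.0009 + 0.0004 = 0.2216
B_B = 1 / 0.2216 = 4.5126
Highest B → broadest niche (most generalist): Species A (B = 4.75).

Species A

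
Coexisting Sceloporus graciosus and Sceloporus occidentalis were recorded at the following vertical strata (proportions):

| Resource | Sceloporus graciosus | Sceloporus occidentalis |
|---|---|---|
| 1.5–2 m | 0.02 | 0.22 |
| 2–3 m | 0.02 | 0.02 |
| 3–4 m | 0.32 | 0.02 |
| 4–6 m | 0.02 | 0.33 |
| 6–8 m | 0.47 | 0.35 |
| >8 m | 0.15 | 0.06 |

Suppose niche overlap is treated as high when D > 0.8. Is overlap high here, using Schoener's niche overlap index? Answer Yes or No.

Σ|p₁ᵢ − p₂ᵢ| = 0.20 + 0.00 + 0.30 + 0.31 + 0.12 + 0.09 = 1.02
D = 1 − ½ × 1.02 = 1 − 0.510 = 0.4900
D = 0.4900 < 0.8 → No.

No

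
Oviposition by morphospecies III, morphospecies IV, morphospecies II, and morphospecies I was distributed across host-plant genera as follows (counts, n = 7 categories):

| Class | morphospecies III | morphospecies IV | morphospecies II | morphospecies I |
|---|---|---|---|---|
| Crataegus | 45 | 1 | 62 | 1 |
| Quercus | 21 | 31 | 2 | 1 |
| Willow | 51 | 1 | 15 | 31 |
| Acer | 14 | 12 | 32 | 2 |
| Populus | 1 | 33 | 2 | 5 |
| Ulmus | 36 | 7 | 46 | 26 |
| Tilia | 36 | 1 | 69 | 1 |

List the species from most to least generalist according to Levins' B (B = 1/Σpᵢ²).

Proportions for morphospecies III (n=204): 45/204=0.2206, 21/204=0.1029, 51/204=0.2500, 14/204=0.0686, 1/204=0.0049, 36/204=0.1765, 36/204=0.1765
Proportions for morphospecies IV (n=86): 1/86=0.0116, 31/86=0.3605, 1/86=0.0116, 12/86=0.1395, 33/86=0.3837, 7/86=0.0814, 1/86=0.0116
Proportions for morphospecies II (n=228): 62/228=0.2719, 2/228=0.0088, 15/228=0.0658, 32/228=0.1404, 2/228=0.0088, 46/228=0.2018, 69/228=0.3026
Proportions for morphospecies I (n=67): 1/67=0.0149, 1/67=0.0149, 31/67=0.4627, 2/67=0.0299, 5/67=0.0746, 26/67=0.3881, 1/67=0.0149
Σp_IIIᵢ² = 0.2206² + 0.1029² + 0.2500² + 0.0686² + 0.0049² + 0.1765² + 0.1765² = 0.048664 + 0.010588 + 0.062500 + 0.004706 + 0.000024 + 0.031152 + 0.031152 = 0.188786
B_III = 1 / 0.188786 = 5.2970
Σp_IVᵢ² = 0.0116² + 0.3605² + 0.0116² + 0.1395² + 0.3837² + 0.0814² + 0.0116² = 0.000135 + 0.129960 + 0.000135 + 0.019460 + 0.147226 + 0.006626 + 0.000135 = 0.303677
B_IV = 1 / 0.303677 = 3.2930
Σp_IIᵢ² = 0.2719² + 0.0088² + 0.0658² + 0.1404² + 0.0088² + 0.2018² + 0.3026² = 0.073930 + 0.000077 + 0.004330 + 0.019712 + 0.000077 + 0.040723 + 0.091567 = 0.230416
B_II = 1 / 0.230416 = 4.3400
Σp_Iᵢ² = 0.0149² + 0.0149² + 0.4627² + 0.0299² + 0.0746² + 0.3881² + 0.0149² = 0.000222 + 0.000222 + 0.214091 + 0.000894 + 0.005565 + 0.150622 + 0.000222 = 0.371838
B_I = 1 / 0.371838 = 2.6893
Ranking by B (broadest → narrowest): morphospecies III (5.30) > morphospecies II (4.34) > morphospecies IV (3.29) > morphospecies I (2.69)

morphospecies III > morphospecies II > morphospecies IV > morphospecies I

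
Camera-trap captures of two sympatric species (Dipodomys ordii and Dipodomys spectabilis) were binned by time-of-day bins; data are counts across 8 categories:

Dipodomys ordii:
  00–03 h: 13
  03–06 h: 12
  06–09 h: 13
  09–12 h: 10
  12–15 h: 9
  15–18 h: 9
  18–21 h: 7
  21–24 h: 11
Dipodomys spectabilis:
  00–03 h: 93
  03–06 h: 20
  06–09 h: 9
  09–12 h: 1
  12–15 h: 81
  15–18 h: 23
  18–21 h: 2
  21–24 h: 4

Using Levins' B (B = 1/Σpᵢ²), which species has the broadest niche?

Dipodomys ordii

Proportions for Dipodomys ordii (n=84): 13/84=0.1548, 12/84=0.1429, 13/84=0.1548, 10/84=0.1190, 9/84=0.1071, 9/84=0.1071, 7/84=0.0833, 11/84=0.1310
Proportions for Dipodomys spectabilis (n=233): 93/233=0.3991, 20/233=0.0858, 9/233=0.0386, 1/233=0.0043, 81/233=0.3476, 23/233=0.0987, 2/233=0.0086, 4/233=0.0172
Σp_ordiᵢ² = 0.1548² + 0.1429² + 0.1548² + 0.1190² + 0.1071² + 0.1071² + 0.0833² + 0.1310² = 0.023963 + 0.020420 + 0.023963 + 0.014161 + 0.011470 + 0.011470 + 0.006939 + 0.017161 = 0.129547
B_ordi = 1 / 0.129547 = 7.7192
Σp_specᵢ² = 0.3991² + 0.0858² + 0.0386² + 0.0043² + 0.3476² + 0.0987² + 0.0086² + 0.0172² = 0.159281 + 0.007362 + 0.001490 + 0.000018 + 0.120826 + 0.009742 + 0.000074 + 0.000296 = 0.299089
B_spec = 1 / 0.299089 = 3.3435
Highest B → broadest niche (most generalist): Dipodomys ordii (B = 7.72).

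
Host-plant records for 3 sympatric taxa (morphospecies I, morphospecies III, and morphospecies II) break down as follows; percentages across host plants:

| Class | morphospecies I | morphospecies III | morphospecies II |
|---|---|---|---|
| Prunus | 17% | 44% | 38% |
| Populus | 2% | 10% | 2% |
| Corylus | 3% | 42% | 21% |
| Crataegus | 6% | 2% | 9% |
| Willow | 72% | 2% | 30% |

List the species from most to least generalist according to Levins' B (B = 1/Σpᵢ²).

Convert percentages to proportions (divide by 100).
Σp_Iᵢ² = 0.17² + 0.02² + 0.03² + 0.06² + 0.72² = 0.0289 + 0.0004 + 0.0009 + 0.0036 + 0.5184 = 0.5522
B_I = 1 / 0.5522 = 1.8109
Σp_IIIᵢ² = 0.44² + 0.10² + 0.42² + 0.02² + 0.02² = 0.1936 + 0.0100 + 0.1764 + 0.0004 + 0.0004 = 0.3808
B_III = 1 / 0.3808 = 2.6261
Σp_IIᵢ² = 0.38² + 0.02² + 0.21² + 0.09² + 0.30² = 0.1444 + 0.0004 + 0.0441 + 0.0081 + 0.0900 = 0.2870
B_II = 1 / 0.2870 = 3.4843
Ranking by B (broadest → narrowest): morphospecies II (3.48) > morphospecies III (2.63) > morphospecies I (1.81)

morphospecies II > morphospecies III > morphospecies I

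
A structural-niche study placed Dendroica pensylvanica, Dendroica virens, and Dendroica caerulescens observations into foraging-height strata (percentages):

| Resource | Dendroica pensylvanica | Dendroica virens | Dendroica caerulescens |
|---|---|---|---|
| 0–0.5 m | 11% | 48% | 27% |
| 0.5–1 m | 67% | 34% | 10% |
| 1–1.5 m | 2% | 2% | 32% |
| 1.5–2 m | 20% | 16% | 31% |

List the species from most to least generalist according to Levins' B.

Convert percentages to proportions (divide by 100).
Σp_pensᵢ² = 0.11² + 0.67² + 0.02² + 0.20² = 0.0121 + 0.4489 + 0.0004 + 0.0400 = 0.5014
B_pens = 1 / 0.5014 = 1.9944
Σp_vireᵢ² = 0.48² + 0.34² + 0.02² + 0.16² = 0.2304 + 0.1156 + 0.0004 + 0.0256 = 0.3720
B_vire = 1 / 0.3720 = 2.6882
Σp_caerᵢ² = 0.27² + 0.10² + 0.32² + 0.31² = 0.0729 + 0.0100 + 0.1024 + 0.0961 = 0.2814
B_caer = 1 / 0.2814 = 3.5537
Ranking by B (broadest → narrowest): Dendroica caerulescens (3.55) > Dendroica virens (2.69) > Dendroica pensylvanica (1.99)

Dendroica caerulescens > Dendroica virens > Dendroica pensylvanica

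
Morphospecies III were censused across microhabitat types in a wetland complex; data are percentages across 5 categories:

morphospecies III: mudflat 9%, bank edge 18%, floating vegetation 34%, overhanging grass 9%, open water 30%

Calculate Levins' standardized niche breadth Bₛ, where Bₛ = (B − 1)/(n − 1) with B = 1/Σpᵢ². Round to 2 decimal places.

0.73

Convert percentages to proportions (divide by 100).
Σpᵢ² = 0.09² + 0.18² + 0.34² + 0.09² + 0.30² = 0.0081 + 0.0324 + 0.1156 + 0.0081 + 0.0900 = 0.2542
B = 1 / 0.2542 = 3.9339
Bₛ = (B − 1)/(n − 1) = (3.9339 − 1)/(5 − 1) = 2.9339/4 = 0.7335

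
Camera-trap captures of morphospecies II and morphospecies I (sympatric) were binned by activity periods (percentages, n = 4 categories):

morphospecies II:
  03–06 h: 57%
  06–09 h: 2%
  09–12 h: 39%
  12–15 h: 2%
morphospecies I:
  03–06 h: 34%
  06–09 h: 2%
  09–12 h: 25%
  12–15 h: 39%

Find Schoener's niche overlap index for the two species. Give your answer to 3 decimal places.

0.630

Convert percentages to proportions (divide by 100).
Σ|p₁ᵢ − p₂ᵢ| = 0.23 + 0.00 + 0.14 + 0.37 = 0.74
D = 1 − ½ × 0.74 = 1 − 0.370 = 0.63000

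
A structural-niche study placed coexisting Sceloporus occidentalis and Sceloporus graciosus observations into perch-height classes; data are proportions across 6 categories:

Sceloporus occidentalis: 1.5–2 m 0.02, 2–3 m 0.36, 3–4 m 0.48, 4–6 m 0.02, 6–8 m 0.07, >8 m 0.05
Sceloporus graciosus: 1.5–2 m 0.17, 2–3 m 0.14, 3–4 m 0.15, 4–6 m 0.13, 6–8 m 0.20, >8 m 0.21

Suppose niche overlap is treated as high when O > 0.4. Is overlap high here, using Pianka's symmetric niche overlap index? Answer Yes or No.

Σ p₁ᵢp₂ᵢ = 0.0034 + 0.0504 + 0.0720 + 0.0026 + 0.0140 + 0.0105 = 0.1529
Σp_1ᵢ² = 0.02² + 0.36² + 0.48² + 0.02² + 0.07² + 0.05² = 0.0004 + 0.1296 + 0.2304 + 0.0004 + 0.0049 + 0.0025 = 0.3682
Σp_2ᵢ² = 0.17² + 0.14² + 0.15² + 0.13² + 0.20² + 0.21² = 0.0289 + 0.0196 + 0.0225 + 0.0169 + 0.0400 + 0.0441 = 0.1720
O = 0.1529 / √(0.3682 × 0.1720) = 0.1529 / 0.25166 = 0.6076
O = 0.6076 > 0.4 → Yes.

Yes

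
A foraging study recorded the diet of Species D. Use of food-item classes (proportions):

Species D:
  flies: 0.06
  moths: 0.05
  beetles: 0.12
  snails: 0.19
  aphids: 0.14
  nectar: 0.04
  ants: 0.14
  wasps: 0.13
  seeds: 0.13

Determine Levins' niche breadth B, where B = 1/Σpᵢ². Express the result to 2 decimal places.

7.62

Σpᵢ² = 0.06² + 0.05² + 0.12² + 0.19² + 0.14² + 0.04² + 0.14² + 0.13² + 0.13² = 0.0036 + 0.0025 + 0.0144 + 0.0361 + 0.0196 + 0.0016 + 0.0196 + 0.0169 + 0.0169 = 0.1312
B = 1 / 0.1312 = 7.6220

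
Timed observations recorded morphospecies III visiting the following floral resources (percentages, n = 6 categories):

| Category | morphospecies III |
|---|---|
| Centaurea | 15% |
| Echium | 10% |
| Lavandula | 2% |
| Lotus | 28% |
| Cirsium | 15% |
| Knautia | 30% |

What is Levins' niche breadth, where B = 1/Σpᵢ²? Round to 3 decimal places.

4.468

Convert percentages to proportions (divide by 100).
Σpᵢ² = 0.15² + 0.10² + 0.02² + 0.28² + 0.15² + 0.30² = 0.0225 + 0.0100 + 0.0004 + 0.0784 + 0.0225 + 0.0900 = 0.2238
B = 1 / 0.2238 = 4.46828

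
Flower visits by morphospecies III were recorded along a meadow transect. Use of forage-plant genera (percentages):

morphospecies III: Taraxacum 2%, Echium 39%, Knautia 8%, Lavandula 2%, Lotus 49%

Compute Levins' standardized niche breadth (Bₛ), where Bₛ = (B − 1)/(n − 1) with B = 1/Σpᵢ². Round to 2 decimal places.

Convert percentages to proportions (divide by 100).
Σpᵢ² = 0.02² + 0.39² + 0.08² + 0.02² + 0.49² = 0.0004 + 0.1521 + 0.0064 + 0.0004 + 0.2401 = 0.3994
B = 1 / 0.3994 = 2.5038
Bₛ = (B − 1)/(n − 1) = (2.5038 − 1)/(5 − 1) = 1.5038/4 = 0.3760

0.38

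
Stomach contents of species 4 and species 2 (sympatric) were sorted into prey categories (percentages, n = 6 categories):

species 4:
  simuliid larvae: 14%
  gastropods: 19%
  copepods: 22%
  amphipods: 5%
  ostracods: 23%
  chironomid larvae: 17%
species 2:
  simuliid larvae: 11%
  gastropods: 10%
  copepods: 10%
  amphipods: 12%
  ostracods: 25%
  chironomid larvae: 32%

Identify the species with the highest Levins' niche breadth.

species 4

Convert percentages to proportions (divide by 100).
Σp_4ᵢ² = 0.14² + 0.19² + 0.22² + 0.05² + 0.23² + 0.17² = 0.0196 + 0.0361 + 0.0484 + 0.0025 + 0.0529 + 0.0289 = 0.1884
B_4 = 1 / 0.1884 = 5.3079
Σp_2ᵢ² = 0.11² + 0.10² + 0.10² + 0.12² + 0.25² + 0.32² = 0.0121 + 0.0100 + 0.0100 + 0.0144 + 0.0625 + 0.1024 = 0.2114
B_2 = 1 / 0.2114 = 4.7304
Highest B → broadest niche (most generalist): species 4 (B = 5.31).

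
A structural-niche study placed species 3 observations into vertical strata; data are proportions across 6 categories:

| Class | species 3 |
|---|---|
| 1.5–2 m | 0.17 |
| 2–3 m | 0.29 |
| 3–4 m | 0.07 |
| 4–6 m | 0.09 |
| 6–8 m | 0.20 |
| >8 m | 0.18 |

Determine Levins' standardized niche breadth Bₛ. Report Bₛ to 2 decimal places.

Σpᵢ² = 0.17² + 0.29² + 0.07² + 0.09² + 0.20² + 0.18² = 0.0289 + 0.0841 + 0.0049 + 0.0081 + 0.0400 + 0.0324 = 0.1984
B = 1 / 0.1984 = 5.0403
Bₛ = (B − 1)/(n − 1) = (5.0403 − 1)/(6 − 1) = 4.0403/5 = 0.8081

0.81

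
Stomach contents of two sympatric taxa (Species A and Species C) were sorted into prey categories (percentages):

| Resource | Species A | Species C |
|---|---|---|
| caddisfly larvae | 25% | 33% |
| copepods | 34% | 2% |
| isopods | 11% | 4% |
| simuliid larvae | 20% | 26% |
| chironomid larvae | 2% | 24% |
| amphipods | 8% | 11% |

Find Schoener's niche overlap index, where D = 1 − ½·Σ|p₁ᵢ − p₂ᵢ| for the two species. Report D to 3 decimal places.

0.610

Convert percentages to proportions (divide by 100).
Σ|p₁ᵢ − p₂ᵢ| = 0.08 + 0.32 + 0.07 + 0.06 + 0.22 + 0.03 = 0.78
D = 1 − ½ × 0.78 = 1 − 0.390 = 0.61000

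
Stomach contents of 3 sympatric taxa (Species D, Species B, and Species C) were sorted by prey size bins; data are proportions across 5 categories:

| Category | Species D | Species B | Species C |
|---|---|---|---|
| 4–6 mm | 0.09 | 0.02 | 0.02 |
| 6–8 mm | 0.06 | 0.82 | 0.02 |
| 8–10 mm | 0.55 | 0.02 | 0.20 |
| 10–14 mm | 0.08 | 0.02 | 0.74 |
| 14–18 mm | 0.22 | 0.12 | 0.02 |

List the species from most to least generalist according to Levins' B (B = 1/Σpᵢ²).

Σp_Dᵢ² = 0.09² + 0.06² + 0.55² + 0.08² + 0.22² = 0.0081 + 0.0036 + 0.3025 + 0.0064 + 0.0484 = 0.3690
B_D = 1 / 0.3690 = 2.7100
Σp_Bᵢ² = 0.02² + 0.82² + 0.02² + 0.02² + 0.12² = 0.0004 + 0.6724 + 0.0004 + 0.0004 + 0.0144 = 0.6880
B_B = 1 / 0.6880 = 1.4535
Σp_Cᵢ² = 0.02² + 0.02² + 0.20² + 0.74² + 0.02² = 0.0004 + 0.0004 + 0.0400 + 0.5476 + 0.0004 = 0.5888
B_C = 1 / 0.5888 = 1.6984
Ranking by B (broadest → narrowest): Species D (2.71) > Species C (1.70) > Species B (1.45)

Species D > Species C > Species B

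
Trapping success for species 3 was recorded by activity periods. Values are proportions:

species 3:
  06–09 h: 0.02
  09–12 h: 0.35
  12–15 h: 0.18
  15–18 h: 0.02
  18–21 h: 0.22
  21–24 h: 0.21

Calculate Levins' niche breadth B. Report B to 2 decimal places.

Σpᵢ² = 0.02² + 0.35² + 0.18² + 0.02² + 0.22² + 0.21² = 0.0004 + 0.1225 + 0.0324 + 0.0004 + 0.0484 + 0.0441 = 0.2482
B = 1 / 0.2482 = 4.0290

4.03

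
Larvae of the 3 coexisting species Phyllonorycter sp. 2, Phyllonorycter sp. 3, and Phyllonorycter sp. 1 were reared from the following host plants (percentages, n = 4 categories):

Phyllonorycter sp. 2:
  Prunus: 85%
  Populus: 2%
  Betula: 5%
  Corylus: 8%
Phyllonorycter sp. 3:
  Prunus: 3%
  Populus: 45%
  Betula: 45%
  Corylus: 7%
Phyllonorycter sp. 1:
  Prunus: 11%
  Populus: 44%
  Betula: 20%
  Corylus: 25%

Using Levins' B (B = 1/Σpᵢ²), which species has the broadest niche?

Phyllonorycter sp. 1

Convert percentages to proportions (divide by 100).
Σp_2ᵢ² = 0.85² + 0.02² + 0.05² + 0.08² = 0.7225 + 0.0004 + 0.0025 + 0.0064 = 0.7318
B_2 = 1 / 0.7318 = 1.3665
Σp_3ᵢ² = 0.03² + 0.45² + 0.45² + 0.07² = 0.0009 + 0.2025 + 0.2025 + 0.0049 = 0.4108
B_3 = 1 / 0.4108 = 2.4343
Σp_1ᵢ² = 0.11² + 0.44² + 0.20² + 0.25² = 0.0121 + 0.1936 + 0.0400 + 0.0625 = 0.3082
B_1 = 1 / 0.3082 = 3.2446
Highest B → broadest niche (most generalist): Phyllonorycter sp. 1 (B = 3.24).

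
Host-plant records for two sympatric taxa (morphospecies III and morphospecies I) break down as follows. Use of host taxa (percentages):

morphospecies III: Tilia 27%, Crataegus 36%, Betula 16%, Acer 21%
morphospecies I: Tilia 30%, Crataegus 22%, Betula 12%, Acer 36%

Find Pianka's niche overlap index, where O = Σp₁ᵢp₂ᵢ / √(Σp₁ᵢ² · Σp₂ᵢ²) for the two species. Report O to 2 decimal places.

0.92

Convert percentages to proportions (divide by 100).
Σ p₁ᵢp₂ᵢ = 0.0810 + 0.0792 + 0.0192 + 0.0756 = 0.2550
Σp_1ᵢ² = 0.27² + 0.36² + 0.16² + 0.21² = 0.0729 + 0.1296 + 0.0256 + 0.0441 = 0.2722
Σp_2ᵢ² = 0.30² + 0.22² + 0.12² + 0.36² = 0.0900 + 0.0484 + 0.0144 + 0.1296 = 0.2824
O = 0.2550 / √(0.2722 × 0.2824) = 0.2550 / 0.27725 = 0.9197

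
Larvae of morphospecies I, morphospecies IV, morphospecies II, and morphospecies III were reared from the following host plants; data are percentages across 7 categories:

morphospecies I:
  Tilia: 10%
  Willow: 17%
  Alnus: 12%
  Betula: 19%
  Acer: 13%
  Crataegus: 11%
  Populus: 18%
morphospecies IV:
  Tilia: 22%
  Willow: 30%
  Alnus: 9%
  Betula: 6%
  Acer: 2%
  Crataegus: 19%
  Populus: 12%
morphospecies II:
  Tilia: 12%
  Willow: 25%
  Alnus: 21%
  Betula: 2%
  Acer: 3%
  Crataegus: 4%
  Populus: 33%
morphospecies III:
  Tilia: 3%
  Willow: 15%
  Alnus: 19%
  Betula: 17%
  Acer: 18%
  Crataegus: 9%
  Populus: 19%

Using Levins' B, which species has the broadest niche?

morphospecies I

Convert percentages to proportions (divide by 100).
Σp_Iᵢ² = 0.10² + 0.17² + 0.12² + 0.19² + 0.13² + 0.11² + 0.18² = 0.0100 + 0.0289 + 0.0144 + 0.0361 + 0.0169 + 0.0121 + 0.0324 = 0.1508
B_I = 1 / 0.1508 = 6.6313
Σp_IVᵢ² = 0.22² + 0.30² + 0.09² + 0.06² + 0.02² + 0.19² + 0.12² = 0.0484 + 0.0900 + 0.0081 + 0.0036 + 0.0004 + 0.0361 + 0.0144 = 0.2010
B_IV = 1 / 0.2010 = 4.9751
Σp_IIᵢ² = 0.12² + 0.25² + 0.21² + 0.02² + 0.03² + 0.04² + 0.33² = 0.0144 + 0.0625 + 0.0441 + 0.0004 + 0.0009 + 0.0016 + 0.1089 = 0.2328
B_II = 1 / 0.2328 = 4.2955
Σp_IIIᵢ² = 0.03² + 0.15² + 0.19² + 0.17² + 0.18² + 0.09² + 0.19² = 0.0009 + 0.0225 + 0.0361 + 0.0289 + 0.0324 + 0.0081 + 0.0361 = 0.1650
B_III = 1 / 0.1650 = 6.0606
Highest B → broadest niche (most generalist): morphospecies I (B = 6.63).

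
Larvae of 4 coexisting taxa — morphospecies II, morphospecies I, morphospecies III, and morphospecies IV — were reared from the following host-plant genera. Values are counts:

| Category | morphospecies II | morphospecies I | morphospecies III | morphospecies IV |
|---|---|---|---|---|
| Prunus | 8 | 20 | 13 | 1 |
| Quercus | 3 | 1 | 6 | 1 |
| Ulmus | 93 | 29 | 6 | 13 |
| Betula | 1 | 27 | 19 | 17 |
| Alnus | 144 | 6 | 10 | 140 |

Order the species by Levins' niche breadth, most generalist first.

Proportions for morphospecies II (n=249): 8/249=0.0321, 3/249=0.0120, 93/249=0.3735, 1/249=0.0040, 144/249=0.5783
Proportions for morphospecies I (n=83): 20/83=0.2410, 1/83=0.0120, 29/83=0.3494, 27/83=0.3253, 6/83=0.0723
Proportions for morphospecies III (n=54): 13/54=0.2407, 6/54=0.1111, 6/54=0.1111, 19/54=0.3519, 10/54=0.1852
Proportions for morphospecies IV (n=172): 1/172=0.0058, 1/172=0.0058, 13/172=0.0756, 17/172=0.0988, 140/172=0.8140
Σp_IIᵢ² = 0.0321² + 0.0120² + 0.3735² + 0.0040² + 0.5783² = 0.001030 + 0.000144 + 0.139502 + 0.000016 + 0.334431 = 0.475123
B_II = 1 / 0.475123 = 2.1047
Σp_Iᵢ² = 0.2410² + 0.0120² + 0.3494² + 0.3253² + 0.0723² = 0.058081 + 0.000144 + 0.122080 + 0.105820 + 0.005227 = 0.291352
B_I = 1 / 0.291352 = 3.4323
Σp_IIIᵢ² = 0.2407² + 0.1111² + 0.1111² + 0.3519² + 0.1852² = 0.057936 + 0.012343 + 0.012343 + 0.123834 + 0.034299 = 0.240755
B_III = 1 / 0.240755 = 4.1536
Σp_IVᵢ² = 0.0058² + 0.0058² + 0.0756² + 0.0988² + 0.8140² = 0.000034 + 0.000034 + 0.005715 + 0.009761 + 0.662596 = 0.678140
B_IV = 1 / 0.678140 = 1.4746
Ranking by B (broadest → narrowest): morphospecies III (4.15) > morphospecies I (3.43) > morphospecies II (2.10) > morphospecies IV (1.47)

morphospecies III > morphospecies I > morphospecies II > morphospecies IV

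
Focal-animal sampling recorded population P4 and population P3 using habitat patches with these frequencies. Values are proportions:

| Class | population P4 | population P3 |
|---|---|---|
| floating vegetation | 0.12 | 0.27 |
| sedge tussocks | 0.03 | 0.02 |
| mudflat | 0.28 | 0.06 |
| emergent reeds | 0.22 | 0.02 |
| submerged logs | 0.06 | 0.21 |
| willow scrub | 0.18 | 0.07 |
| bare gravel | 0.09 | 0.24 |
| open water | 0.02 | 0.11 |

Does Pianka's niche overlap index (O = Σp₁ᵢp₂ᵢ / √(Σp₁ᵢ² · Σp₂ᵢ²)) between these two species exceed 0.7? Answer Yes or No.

No

Σ p₁ᵢp₂ᵢ = 0.0324 + 0.0006 + 0.0168 + 0.0044 + 0.0126 + 0.0126 + 0.0216 + 0.0022 = 0.1032
Σp_1ᵢ² = 0.12² + 0.03² + 0.28² + 0.22² + 0.06² + 0.18² + 0.09² + 0.02² = 0.0144 + 0.0009 + 0.0784 + 0.0484 + 0.0036 + 0.0324 + 0.0081 + 0.0004 = 0.1866
Σp_2ᵢ² = 0.27² + 0.02² + 0.06² + 0.02² + 0.21² + 0.07² + 0.24² + 0.11² = 0.0729 + 0.0004 + 0.0036 + 0.0004 + 0.0441 + 0.0049 + 0.0576 + 0.0121 = 0.1960
O = 0.1032 / √(0.1866 × 0.1960) = 0.1032 / 0.19124 = 0.5396
O = 0.5396 < 0.7 → No.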